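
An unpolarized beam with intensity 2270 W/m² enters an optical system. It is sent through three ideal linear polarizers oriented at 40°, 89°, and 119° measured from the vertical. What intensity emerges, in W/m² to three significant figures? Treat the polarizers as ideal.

Unpolarized light through the first polarizer → I₁ = 2270 W/m²/2 = 1135 W/m², polarized at 40°.
I₂ = I₁ · cos²(49°) = 1135 · 0.4304 = 488.5 W/m².
I₃ = I₂ · cos²(30°) = 488.5 · 0.75 = 366.4 W/m².

I ≈ 366 W/m²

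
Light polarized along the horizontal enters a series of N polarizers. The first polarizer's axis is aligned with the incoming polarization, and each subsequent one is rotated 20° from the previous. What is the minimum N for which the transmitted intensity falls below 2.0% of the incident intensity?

First polarizer is aligned with the polarization: full transmission.
Each further stage multiplies by cos²(20°) = 0.883.
After N polarizers: T = 0.883^(N−1). Require T < 0.020 ⇒ N−1 > ln(0.020)/ln(0.883) = 31.45, so N−1 ≥ 32 and N = 33.
Check: N=33 gives T = 0.01867 < 0.020; N=32 gives T = 0.02114.

N = 33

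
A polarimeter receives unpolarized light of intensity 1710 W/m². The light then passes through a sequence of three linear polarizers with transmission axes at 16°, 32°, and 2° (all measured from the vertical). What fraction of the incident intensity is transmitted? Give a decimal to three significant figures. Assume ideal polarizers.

Unpolarized light through the first polarizer → I₁ = 1710 W/m²/2 = 855 W/m², polarized at 16°.
I₂ = I₁ · cos²(16°) = 855 · 0.924 = 790 W/m².
I₃ = I₂ · cos²(30°) = 790 · 0.75 = 592.5 W/m².
Transmitted fraction = 0.3465.

I/I₀ ≈ 0.347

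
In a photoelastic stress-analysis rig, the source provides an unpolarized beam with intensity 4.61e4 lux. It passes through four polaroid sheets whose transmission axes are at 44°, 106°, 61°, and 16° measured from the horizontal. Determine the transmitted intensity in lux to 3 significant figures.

Unpolarized light through the first polarizer → I₁ = 4.61e4 lux/2 = 2.305e+04 lux, polarized at 44°.
I₂ = I₁ · cos²(62°) = 2.305e+04 · 0.2204 = 5080 lux.
I₃ = I₂ · cos²(45°) = 5080 · 0.5 = 2540 lux.
I₄ = I₃ · cos²(45°) = 2540 · 0.5 = 1270 lux.

I ≈ 1270 lux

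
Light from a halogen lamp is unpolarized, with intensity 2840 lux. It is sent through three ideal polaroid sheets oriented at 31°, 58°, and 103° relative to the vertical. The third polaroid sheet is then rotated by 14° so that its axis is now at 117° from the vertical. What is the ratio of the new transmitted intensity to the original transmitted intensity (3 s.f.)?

I_new/I_old ≈ 0.531

Before rotation:
Unpolarized light through the first polarizer → I₁ = ½ I₀, now polarized at 31°.
I₂ = I₁ cos²(58° − 31°) = 0.5 I₀ · cos²(27°) = 0.3969 I₀.
I₃ = I₂ cos²(103° − 58°) = 0.3969 I₀ · cos²(45°) = 0.1985 I₀.
After rotation:
Unpolarized light through the first polarizer → I₁ = ½ I₀, now polarized at 31°.
I₂ = I₁ cos²(58° − 31°) = 0.5 I₀ · cos²(27°) = 0.3969 I₀.
I₃ = I₂ cos²(117° − 58°) = 0.3969 I₀ · cos²(59°) = 0.1053 I₀.
Ratio = 0.1053 / 0.1985 = 0.5305.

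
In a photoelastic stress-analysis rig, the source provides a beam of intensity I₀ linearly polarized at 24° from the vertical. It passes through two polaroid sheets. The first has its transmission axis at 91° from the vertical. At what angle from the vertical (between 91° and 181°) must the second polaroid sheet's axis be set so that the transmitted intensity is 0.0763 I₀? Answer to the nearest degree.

θ ≈ 136°

I₁ = I₀ cos²(91° − 24°) = I₀ cos²(67°) = 0.1527 I₀.
Need I₂/I₀ = 0.0763, so cos²(θ − 91°) = 0.0763 / 0.1527 = 0.4998.
θ − 91° = arccos(√0.4998) = 45.0°, giving θ ≈ 91 + 45.0 = 136.0°.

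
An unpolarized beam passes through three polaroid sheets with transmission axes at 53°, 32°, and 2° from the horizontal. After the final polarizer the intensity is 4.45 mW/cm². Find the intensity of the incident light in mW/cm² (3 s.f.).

I₀ ≈ 13.6 mW/cm²

Unpolarized light through the first polarizer → I₁ = ½ I₀, now polarized at 53°.
I₂ = I₁ cos²(32° − 53°) = 0.5 I₀ · cos²(21°) = 0.4358 I₀.
I₃ = I₂ cos²(2° − 32°) = 0.4358 I₀ · cos²(30°) = 0.3268 I₀.
So 4.45 mW/cm² = 0.3268 I₀, giving I₀ = 4.45/0.3268 = 13.62 mW/cm².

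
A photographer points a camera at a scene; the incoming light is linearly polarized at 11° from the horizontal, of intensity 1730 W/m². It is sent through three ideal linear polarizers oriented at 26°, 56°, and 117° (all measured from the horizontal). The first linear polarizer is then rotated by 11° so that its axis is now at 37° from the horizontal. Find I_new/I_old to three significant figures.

I_new/I_old ≈ 1.03

Before rotation:
I₁ = I₀ cos²(26° − 11°) = I₀ cos²(15°) = 0.933 I₀.
I₂ = I₁ cos²(56° − 26°) = 0.933 I₀ · cos²(30°) = 0.6998 I₀.
I₃ = I₂ cos²(117° − 56°) = 0.6998 I₀ · cos²(61°) = 0.1645 I₀.
After rotation:
I₁ = I₀ cos²(37° − 11°) = I₀ cos²(26°) = 0.8078 I₀.
I₂ = I₁ cos²(56° − 37°) = 0.8078 I₀ · cos²(19°) = 0.7222 I₀.
I₃ = I₂ cos²(117° − 56°) = 0.7222 I₀ · cos²(61°) = 0.1697 I₀.
Ratio = 0.1697 / 0.1645 = 1.032.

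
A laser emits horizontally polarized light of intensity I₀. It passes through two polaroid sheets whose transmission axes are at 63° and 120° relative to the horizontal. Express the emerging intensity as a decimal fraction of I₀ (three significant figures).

By Malus's law, I₁ = I₀ cos²(63° − 0°) = I₀ cos²(63°) = 0.2061 I₀.
I₂ = I₁ cos²(120° − 63°) = 0.2061 I₀ · cos²(57°) = 0.06114 I₀.
Transmitted fraction = 0.06114.

≈ 0.0611 I₀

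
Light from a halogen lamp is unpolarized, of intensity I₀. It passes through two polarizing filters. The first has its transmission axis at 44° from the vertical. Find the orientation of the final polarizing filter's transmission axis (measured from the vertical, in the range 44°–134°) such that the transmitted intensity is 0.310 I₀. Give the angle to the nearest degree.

θ ≈ 82°

Unpolarized light through the first polarizer → I₁ = ½ I₀, now polarized at 44°.
Need I₂/I₀ = 0.31, so cos²(θ − 44°) = 0.31 / 0.5 = 0.62.
θ − 44° = arccos(√0.62) = 38.1°, giving θ ≈ 44 + 38.1 = 82.1°.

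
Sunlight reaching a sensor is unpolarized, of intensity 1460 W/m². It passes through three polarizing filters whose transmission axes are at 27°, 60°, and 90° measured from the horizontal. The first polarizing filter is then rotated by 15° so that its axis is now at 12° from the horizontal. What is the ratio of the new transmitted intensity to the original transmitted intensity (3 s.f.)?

I_new/I_old ≈ 0.637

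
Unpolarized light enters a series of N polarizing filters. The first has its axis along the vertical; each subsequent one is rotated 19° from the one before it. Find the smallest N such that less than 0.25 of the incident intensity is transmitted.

N = 8

First polarizer halves the unpolarized light: factor 1/2.
Each further stage multiplies by cos²(19°) = 0.894.
After N polarizers: T = 0.5·0.894^(N−1). Require T < 0.25 ⇒ N−1 > ln(0.25/0.5)/ln(0.894) = 6.19, so N−1 ≥ 7 and N = 8.
Check: N=8 gives T = 0.2282 < 0.25; N=7 gives T = 0.2553.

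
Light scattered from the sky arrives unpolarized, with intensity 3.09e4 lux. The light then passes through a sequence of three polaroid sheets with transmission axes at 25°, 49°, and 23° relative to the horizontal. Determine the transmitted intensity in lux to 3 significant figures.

Unpolarized light through the first polarizer → I₁ = 3.09e4 lux/2 = 1.545e+04 lux, polarized at 25°.
I₂ = I₁ · cos²(24°) = 1.545e+04 · 0.8346 = 1.289e+04 lux.
I₃ = I₂ · cos²(26°) = 1.289e+04 · 0.8078 = 1.042e+04 lux.

I ≈ 1.04e4 lux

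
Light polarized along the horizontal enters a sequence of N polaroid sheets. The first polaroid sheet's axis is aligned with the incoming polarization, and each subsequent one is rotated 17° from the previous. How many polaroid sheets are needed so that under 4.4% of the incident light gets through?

N = 36

First polarizer is aligned with the polarization: full transmission.
Each further stage multiplies by cos²(17°) = 0.9145.
After N polarizers: T = 0.9145^(N−1). Require T < 0.044 ⇒ N−1 > ln(0.044)/ln(0.9145) = 34.96, so N−1 ≥ 35 and N = 36.
Check: N=36 gives T = 0.04383 < 0.044; N=35 gives T = 0.04792.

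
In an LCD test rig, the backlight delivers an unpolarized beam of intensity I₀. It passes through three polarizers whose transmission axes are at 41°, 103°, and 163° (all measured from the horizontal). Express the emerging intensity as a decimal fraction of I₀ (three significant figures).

Unpolarized light through the first polarizer → I₁ = ½ I₀, now polarized at 41°.
I₂ = I₁ cos²(103° − 41°) = 0.5 I₀ · cos²(62°) = 0.1102 I₀.
I₃ = I₂ cos²(163° − 103°) = 0.1102 I₀ · cos²(60°) = 0.02755 I₀.
Transmitted fraction = 0.02755.

≈ 0.0276 I₀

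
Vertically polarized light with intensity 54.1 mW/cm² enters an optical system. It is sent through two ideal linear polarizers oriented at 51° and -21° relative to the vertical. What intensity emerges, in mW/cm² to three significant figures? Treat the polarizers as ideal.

I ≈ 2.05 mW/cm²

I₁ = 54.1 mW/cm² · cos²(51°) = 21.43 mW/cm².
I₂ = I₁ · cos²(72°) = 21.43 · 0.09549 = 2.046 mW/cm².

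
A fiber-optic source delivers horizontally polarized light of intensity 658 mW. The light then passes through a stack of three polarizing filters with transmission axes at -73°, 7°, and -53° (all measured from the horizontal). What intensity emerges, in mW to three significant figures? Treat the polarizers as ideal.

By Malus's law, I₁ = 658 mW · cos²(73°) = 56.25 mW.
I₂ = I₁ · cos²(80°) = 56.25 · 0.03015 = 1.696 mW.
I₃ = I₂ · cos²(60°) = 1.696 · 0.25 = 0.424 mW.

I ≈ 0.424 mW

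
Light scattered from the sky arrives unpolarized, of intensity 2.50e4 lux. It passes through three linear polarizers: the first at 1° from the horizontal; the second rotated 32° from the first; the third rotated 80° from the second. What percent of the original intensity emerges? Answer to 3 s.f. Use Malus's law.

Unpolarized light through the first polarizer → I₁ = 2.50e4 lux/2 = 1.25e+04 lux, polarized at 1°.
I₂ = I₁ · cos²(32°) = 1.25e+04 · 0.7192 = 8990 lux.
I₃ = I₂ · cos²(80°) = 8990 · 0.03015 = 271.1 lux.
That is 1.084% of the incident intensity.

≈ 1.08%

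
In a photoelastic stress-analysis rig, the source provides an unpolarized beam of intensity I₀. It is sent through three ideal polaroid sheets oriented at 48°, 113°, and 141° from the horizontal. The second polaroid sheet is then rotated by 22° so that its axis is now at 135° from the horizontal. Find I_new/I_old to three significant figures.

I_new/I_old ≈ 0.0195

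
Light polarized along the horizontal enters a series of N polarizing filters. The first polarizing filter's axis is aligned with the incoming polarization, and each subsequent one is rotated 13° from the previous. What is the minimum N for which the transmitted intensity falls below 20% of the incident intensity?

N = 32

First polarizer is aligned with the polarization: full transmission.
Each further stage multiplies by cos²(13°) = 0.9494.
After N polarizers: T = 0.9494^(N−1). Require T < 0.20 ⇒ N−1 > ln(0.20)/ln(0.9494) = 30.99, so N−1 ≥ 31 and N = 32.
Check: N=32 gives T = 0.1999 < 0.20; N=31 gives T = 0.2106.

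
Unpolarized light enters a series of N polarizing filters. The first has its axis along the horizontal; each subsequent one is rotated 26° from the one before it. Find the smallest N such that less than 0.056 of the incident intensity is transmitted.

N = 12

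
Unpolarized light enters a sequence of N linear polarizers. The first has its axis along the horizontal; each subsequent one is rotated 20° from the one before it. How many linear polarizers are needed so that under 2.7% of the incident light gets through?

First polarizer halves the unpolarized light: factor 1/2.
Each further stage multiplies by cos²(20°) = 0.883.
After N polarizers: T = 0.5·0.883^(N−1). Require T < 0.027 ⇒ N−1 > ln(0.027/0.5)/ln(0.883) = 23.46, so N−1 ≥ 24 and N = 25.
Check: N=25 gives T = 0.02525 < 0.027; N=24 gives T = 0.0286.

N = 25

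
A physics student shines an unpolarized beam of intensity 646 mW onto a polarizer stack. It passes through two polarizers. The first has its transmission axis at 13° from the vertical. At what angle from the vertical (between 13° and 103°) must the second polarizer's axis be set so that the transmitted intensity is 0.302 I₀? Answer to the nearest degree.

Unpolarized light through the first polarizer → I₁ = ½ I₀, now polarized at 13°.
Need I₂/I₀ = 0.302, so cos²(θ − 13°) = 0.302 / 0.5 = 0.604.
θ − 13° = arccos(√0.604) = 39.0°, giving θ ≈ 13 + 39.0 = 52.0°.

θ ≈ 52°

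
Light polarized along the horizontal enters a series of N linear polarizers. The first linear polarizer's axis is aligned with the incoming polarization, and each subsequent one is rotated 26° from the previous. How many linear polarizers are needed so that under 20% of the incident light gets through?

First polarizer is aligned with the polarization: full transmission.
Each further stage multiplies by cos²(26°) = 0.8078.
After N polarizers: T = 0.8078^(N−1). Require T < 0.20 ⇒ N−1 > ln(0.20)/ln(0.8078) = 7.54, so N−1 ≥ 8 and N = 9.
Check: N=9 gives T = 0.1814 < 0.20; N=8 gives T = 0.2245.

N = 9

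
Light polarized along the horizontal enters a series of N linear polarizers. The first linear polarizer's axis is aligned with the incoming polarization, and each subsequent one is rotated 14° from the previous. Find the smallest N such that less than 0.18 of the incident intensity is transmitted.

First polarizer is aligned with the polarization: full transmission.
Each further stage multiplies by cos²(14°) = 0.9415.
After N polarizers: T = 0.9415^(N−1). Require T < 0.18 ⇒ N−1 > ln(0.18)/ln(0.9415) = 28.43, so N−1 ≥ 29 and N = 30.
Check: N=30 gives T = 0.174 < 0.18; N=29 gives T = 0.1848.

N = 30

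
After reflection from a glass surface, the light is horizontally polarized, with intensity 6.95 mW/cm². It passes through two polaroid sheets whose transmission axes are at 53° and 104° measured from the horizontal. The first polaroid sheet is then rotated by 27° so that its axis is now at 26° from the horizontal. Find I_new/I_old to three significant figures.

Before rotation:
I₁ = I₀ cos²(53° − 0°) = I₀ cos²(53°) = 0.3622 I₀.
I₂ = I₁ cos²(104° − 53°) = 0.3622 I₀ · cos²(51°) = 0.1434 I₀.
After rotation:
I₁ = I₀ cos²(26° − 0°) = I₀ cos²(26°) = 0.8078 I₀.
I₂ = I₁ cos²(104° − 26°) = 0.8078 I₀ · cos²(78°) = 0.03492 I₀.
Ratio = 0.03492 / 0.1434 = 0.2434.

I_new/I_old ≈ 0.243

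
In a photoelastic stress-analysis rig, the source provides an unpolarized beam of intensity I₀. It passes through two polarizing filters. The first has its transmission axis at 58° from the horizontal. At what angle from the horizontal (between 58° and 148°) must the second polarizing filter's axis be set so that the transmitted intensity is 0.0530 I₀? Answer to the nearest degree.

θ ≈ 129°

Unpolarized light through the first polarizer → I₁ = ½ I₀, now polarized at 58°.
Need I₂/I₀ = 0.053, so cos²(θ − 58°) = 0.053 / 0.5 = 0.106.
θ − 58° = arccos(√0.106) = 71.0°, giving θ ≈ 58 + 71.0 = 129.0°.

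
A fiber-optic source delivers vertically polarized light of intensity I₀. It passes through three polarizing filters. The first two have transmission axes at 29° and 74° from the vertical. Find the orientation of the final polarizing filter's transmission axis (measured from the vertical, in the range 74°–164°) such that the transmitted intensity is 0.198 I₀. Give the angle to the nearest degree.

θ ≈ 118°

I₁ = I₀ cos²(29° − 0°) = I₀ cos²(29°) = 0.765 I₀.
I₂ = I₁ cos²(74° − 29°) = 0.765 I₀ · cos²(45°) = 0.3825 I₀.
Need I₃/I₀ = 0.198, so cos²(θ − 74°) = 0.198 / 0.3825 = 0.5177.
θ − 74° = arccos(√0.5177) = 44.0°, giving θ ≈ 74 + 44.0 = 118.0°.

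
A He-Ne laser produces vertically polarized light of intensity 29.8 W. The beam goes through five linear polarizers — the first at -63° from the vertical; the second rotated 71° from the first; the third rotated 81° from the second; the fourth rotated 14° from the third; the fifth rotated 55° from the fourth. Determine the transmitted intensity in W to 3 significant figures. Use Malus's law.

I ≈ 0.00493 W

By Malus's law, I₁ = 29.8 W · cos²(63°) = 6.142 W.
I₂ = I₁ · cos²(71°) = 6.142 · 0.106 = 0.651 W.
I₃ = I₂ · cos²(81°) = 0.651 · 0.02447 = 0.01593 W.
I₄ = I₃ · cos²(14°) = 0.01593 · 0.9415 = 0.015 W.
I₅ = I₄ · cos²(55°) = 0.015 · 0.329 = 0.004935 W.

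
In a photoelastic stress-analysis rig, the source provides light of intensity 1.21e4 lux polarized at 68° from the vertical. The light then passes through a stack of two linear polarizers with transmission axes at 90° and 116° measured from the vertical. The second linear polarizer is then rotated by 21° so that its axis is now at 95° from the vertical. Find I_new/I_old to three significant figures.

Before rotation:
I₁ = I₀ cos²(90° − 68°) = I₀ cos²(22°) = 0.8597 I₀.
I₂ = I₁ cos²(116° − 90°) = 0.8597 I₀ · cos²(26°) = 0.6945 I₀.
After rotation:
I₁ = I₀ cos²(90° − 68°) = I₀ cos²(22°) = 0.8597 I₀.
I₂ = I₁ cos²(95° − 90°) = 0.8597 I₀ · cos²(5°) = 0.8531 I₀.
Ratio = 0.8531 / 0.6945 = 1.228.

I_new/I_old ≈ 1.23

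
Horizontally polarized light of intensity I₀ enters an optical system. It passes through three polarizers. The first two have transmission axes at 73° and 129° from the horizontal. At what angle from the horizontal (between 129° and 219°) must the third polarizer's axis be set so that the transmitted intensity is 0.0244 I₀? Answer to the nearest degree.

θ ≈ 146°

I₁ = I₀ cos²(73° − 0°) = I₀ cos²(73°) = 0.08548 I₀.
I₂ = I₁ cos²(129° − 73°) = 0.08548 I₀ · cos²(56°) = 0.02673 I₀.
Need I₃/I₀ = 0.0244, so cos²(θ − 129°) = 0.0244 / 0.02673 = 0.9128.
θ − 129° = arccos(√0.9128) = 17.2°, giving θ ≈ 129 + 17.2 = 146.2°.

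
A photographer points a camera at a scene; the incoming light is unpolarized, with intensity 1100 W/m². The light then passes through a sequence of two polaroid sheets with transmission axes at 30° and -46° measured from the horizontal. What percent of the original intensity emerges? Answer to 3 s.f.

≈ 2.93%

Unpolarized light through the first polarizer → I₁ = 1100 W/m²/2 = 550 W/m², polarized at 30°.
I₂ = I₁ · cos²(76°) = 550 · 0.05853 = 32.19 W/m².
That is 2.926% of the incident intensity.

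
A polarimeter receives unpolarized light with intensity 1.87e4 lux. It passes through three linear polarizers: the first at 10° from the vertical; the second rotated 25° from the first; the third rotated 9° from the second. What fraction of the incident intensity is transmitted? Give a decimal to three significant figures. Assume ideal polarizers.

I/I₀ ≈ 0.401

Unpolarized light through the first polarizer → I₁ = 1.87e4 lux/2 = 9350 lux, polarized at 10°.
I₂ = I₁ · cos²(25°) = 9350 · 0.8214 = 7680 lux.
I₃ = I₂ · cos²(9°) = 7680 · 0.9755 = 7492 lux.
Transmitted fraction = 0.4006.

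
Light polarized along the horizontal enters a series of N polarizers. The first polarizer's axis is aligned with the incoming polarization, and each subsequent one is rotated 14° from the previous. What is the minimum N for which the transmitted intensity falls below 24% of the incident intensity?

N = 25

First polarizer is aligned with the polarization: full transmission.
Each further stage multiplies by cos²(14°) = 0.9415.
After N polarizers: T = 0.9415^(N−1). Require T < 0.24 ⇒ N−1 > ln(0.24)/ln(0.9415) = 23.66, so N−1 ≥ 24 and N = 25.
Check: N=25 gives T = 0.2352 < 0.24; N=24 gives T = 0.2498.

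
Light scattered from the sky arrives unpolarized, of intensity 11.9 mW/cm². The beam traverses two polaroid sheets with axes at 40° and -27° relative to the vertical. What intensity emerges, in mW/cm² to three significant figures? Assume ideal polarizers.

I ≈ 0.908 mW/cm²

Unpolarized light through the first polarizer → I₁ = 11.9 mW/cm²/2 = 5.95 mW/cm², polarized at 40°.
I₂ = I₁ · cos²(67°) = 5.95 · 0.1527 = 0.9084 mW/cm².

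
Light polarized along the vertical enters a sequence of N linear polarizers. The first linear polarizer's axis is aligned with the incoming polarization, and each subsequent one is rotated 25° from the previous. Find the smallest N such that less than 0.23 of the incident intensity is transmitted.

N = 9

First polarizer is aligned with the polarization: full transmission.
Each further stage multiplies by cos²(25°) = 0.8214.
After N polarizers: T = 0.8214^(N−1). Require T < 0.23 ⇒ N−1 > ln(0.23)/ln(0.8214) = 7.47, so N−1 ≥ 8 and N = 9.
Check: N=9 gives T = 0.2072 < 0.23; N=8 gives T = 0.2523.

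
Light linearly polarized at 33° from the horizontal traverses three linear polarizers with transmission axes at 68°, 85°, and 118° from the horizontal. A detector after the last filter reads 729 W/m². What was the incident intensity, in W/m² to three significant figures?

I₁ = I₀ cos²(68° − 33°) = I₀ cos²(35°) = 0.671 I₀.
I₂ = I₁ cos²(85° − 68°) = 0.671 I₀ · cos²(17°) = 0.6137 I₀.
I₃ = I₂ cos²(118° − 85°) = 0.6137 I₀ · cos²(33°) = 0.4316 I₀.
So 729 W/m² = 0.4316 I₀, giving I₀ = 729/0.4316 = 1689 W/m².

I₀ ≈ 1690 W/m²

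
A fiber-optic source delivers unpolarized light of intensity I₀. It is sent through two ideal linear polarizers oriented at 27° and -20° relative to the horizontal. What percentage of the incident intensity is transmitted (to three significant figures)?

Unpolarized light through the first polarizer → I₁ = ½ I₀, now polarized at 27°.
I₂ = I₁ cos²(-20° − 27°) = 0.5 I₀ · cos²(47°) = 0.2326 I₀.
That is 23.26% of the incident intensity.

≈ 23.3%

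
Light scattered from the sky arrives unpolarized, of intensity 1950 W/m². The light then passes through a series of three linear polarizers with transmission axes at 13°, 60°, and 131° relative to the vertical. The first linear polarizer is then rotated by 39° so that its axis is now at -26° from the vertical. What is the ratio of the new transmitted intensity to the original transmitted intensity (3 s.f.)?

I_new/I_old ≈ 0.0105

Before rotation:
Unpolarized light through the first polarizer → I₁ = ½ I₀, now polarized at 13°.
I₂ = I₁ cos²(60° − 13°) = 0.5 I₀ · cos²(47°) = 0.2326 I₀.
I₃ = I₂ cos²(131° − 60°) = 0.2326 I₀ · cos²(71°) = 0.02465 I₀.
After rotation:
Unpolarized light through the first polarizer → I₁ = ½ I₀, now polarized at -26°.
I₂ = I₁ cos²(60° + 26°) = 0.5 I₀ · cos²(86°) = 0.002433 I₀.
I₃ = I₂ cos²(131° − 60°) = 0.002433 I₀ · cos²(71°) = 0.0002579 I₀.
Ratio = 0.0002579 / 0.02465 = 0.01046.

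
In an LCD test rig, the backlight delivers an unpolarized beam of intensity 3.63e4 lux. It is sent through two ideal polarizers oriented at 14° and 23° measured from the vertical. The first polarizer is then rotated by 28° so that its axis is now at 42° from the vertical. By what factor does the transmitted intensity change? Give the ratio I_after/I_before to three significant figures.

I_new/I_old ≈ 0.916

Before rotation:
Unpolarized light through the first polarizer → I₁ = ½ I₀, now polarized at 14°.
I₂ = I₁ cos²(23° − 14°) = 0.5 I₀ · cos²(9°) = 0.4878 I₀.
After rotation:
Unpolarized light through the first polarizer → I₁ = ½ I₀, now polarized at 42°.
I₂ = I₁ cos²(23° − 42°) = 0.5 I₀ · cos²(19°) = 0.447 I₀.
Ratio = 0.447 / 0.4878 = 0.9164.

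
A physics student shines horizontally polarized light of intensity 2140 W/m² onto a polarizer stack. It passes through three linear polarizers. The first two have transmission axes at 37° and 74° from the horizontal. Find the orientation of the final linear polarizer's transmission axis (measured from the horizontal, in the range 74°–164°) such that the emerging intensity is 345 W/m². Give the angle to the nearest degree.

I₁ = I₀ cos²(37° − 0°) = I₀ cos²(37°) = 0.6378 I₀.
I₂ = I₁ cos²(74° − 37°) = 0.6378 I₀ · cos²(37°) = 0.4068 I₀.
Target fraction: 345 / 2140 W/m² = 0.1612 of I₀.
Need I₃/I₀ = 0.1612, so cos²(θ − 74°) = 0.1612 / 0.4068 = 0.3963.
θ − 74° = arccos(√0.3963) = 51.0°, giving θ ≈ 74 + 51.0 = 125.0°.

θ ≈ 125°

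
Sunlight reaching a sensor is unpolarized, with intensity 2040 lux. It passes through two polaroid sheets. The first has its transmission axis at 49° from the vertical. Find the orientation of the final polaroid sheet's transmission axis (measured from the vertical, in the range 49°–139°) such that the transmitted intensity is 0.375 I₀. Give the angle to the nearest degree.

θ ≈ 79°

Unpolarized light through the first polarizer → I₁ = ½ I₀, now polarized at 49°.
Need I₂/I₀ = 0.375, so cos²(θ − 49°) = 0.375 / 0.5 = 0.75.
θ − 49° = arccos(√0.75) = 30.0°, giving θ ≈ 49 + 30.0 = 79.0°.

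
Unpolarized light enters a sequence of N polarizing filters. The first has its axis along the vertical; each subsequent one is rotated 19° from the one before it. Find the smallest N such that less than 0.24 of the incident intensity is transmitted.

First polarizer halves the unpolarized light: factor 1/2.
Each further stage multiplies by cos²(19°) = 0.894.
After N polarizers: T = 0.5·0.894^(N−1). Require T < 0.24 ⇒ N−1 > ln(0.24/0.5)/ln(0.894) = 6.55, so N−1 ≥ 7 and N = 8.
Check: N=8 gives T = 0.2282 < 0.24; N=7 gives T = 0.2553.

N = 8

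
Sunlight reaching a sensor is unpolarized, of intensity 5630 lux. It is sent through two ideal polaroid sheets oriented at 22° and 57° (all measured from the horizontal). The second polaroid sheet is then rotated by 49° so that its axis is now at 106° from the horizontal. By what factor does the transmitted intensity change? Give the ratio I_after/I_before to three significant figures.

Before rotation:
Unpolarized light through the first polarizer → I₁ = ½ I₀, now polarized at 22°.
I₂ = I₁ cos²(57° − 22°) = 0.5 I₀ · cos²(35°) = 0.3355 I₀.
After rotation:
Unpolarized light through the first polarizer → I₁ = ½ I₀, now polarized at 22°.
I₂ = I₁ cos²(106° − 22°) = 0.5 I₀ · cos²(84°) = 0.005463 I₀.
Ratio = 0.005463 / 0.3355 = 0.01628.

I_new/I_old ≈ 0.0163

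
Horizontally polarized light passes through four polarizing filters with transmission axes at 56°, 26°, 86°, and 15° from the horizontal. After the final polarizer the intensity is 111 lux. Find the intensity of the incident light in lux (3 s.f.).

By Malus's law, I₁ = I₀ cos²(56° − 0°) = I₀ cos²(56°) = 0.3127 I₀.
I₂ = I₁ cos²(26° − 56°) = 0.3127 I₀ · cos²(30°) = 0.2345 I₀.
I₃ = I₂ cos²(86° − 26°) = 0.2345 I₀ · cos²(60°) = 0.05863 I₀.
I₄ = I₃ cos²(15° − 86°) = 0.05863 I₀ · cos²(71°) = 0.006215 I₀.
So 111 lux = 0.006215 I₀, giving I₀ = 111/0.006215 = 1.786e+04 lux.

I₀ ≈ 1.79e4 lux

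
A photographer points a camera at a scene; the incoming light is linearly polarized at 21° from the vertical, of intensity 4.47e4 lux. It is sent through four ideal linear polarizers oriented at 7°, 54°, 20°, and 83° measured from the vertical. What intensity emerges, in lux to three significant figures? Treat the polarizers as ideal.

I ≈ 2770 lux

I₁ = 4.47e4 lux · cos²(14°) = 4.208e+04 lux.
I₂ = I₁ · cos²(47°) = 4.208e+04 · 0.4651 = 1.957e+04 lux.
I₃ = I₂ · cos²(34°) = 1.957e+04 · 0.6873 = 1.345e+04 lux.
I₄ = I₃ · cos²(63°) = 1.345e+04 · 0.2061 = 2773 lux.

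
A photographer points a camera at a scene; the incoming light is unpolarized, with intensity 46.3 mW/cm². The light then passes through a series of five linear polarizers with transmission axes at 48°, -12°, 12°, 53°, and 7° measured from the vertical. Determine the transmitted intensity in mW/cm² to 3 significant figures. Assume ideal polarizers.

I ≈ 1.33 mW/cm²

Unpolarized light through the first polarizer → I₁ = 46.3 mW/cm²/2 = 23.15 mW/cm², polarized at 48°.
I₂ = I₁ · cos²(60°) = 23.15 · 0.25 = 5.788 mW/cm².
I₃ = I₂ · cos²(24°) = 5.788 · 0.8346 = 4.83 mW/cm².
I₄ = I₃ · cos²(41°) = 4.83 · 0.5696 = 2.751 mW/cm².
I₅ = I₄ · cos²(46°) = 2.751 · 0.4826 = 1.328 mW/cm².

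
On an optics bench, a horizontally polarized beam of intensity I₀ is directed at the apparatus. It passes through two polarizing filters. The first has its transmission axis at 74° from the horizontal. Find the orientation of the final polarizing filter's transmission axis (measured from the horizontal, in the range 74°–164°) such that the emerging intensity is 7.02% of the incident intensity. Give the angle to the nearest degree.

θ ≈ 90°

By Malus's law, I₁ = I₀ cos²(74° − 0°) = I₀ cos²(74°) = 0.07598 I₀.
Need I₂/I₀ = 0.0702, so cos²(θ − 74°) = 0.0702 / 0.07598 = 0.924.
θ − 74° = arccos(√0.924) = 16.0°, giving θ ≈ 74 + 16.0 = 90.0°.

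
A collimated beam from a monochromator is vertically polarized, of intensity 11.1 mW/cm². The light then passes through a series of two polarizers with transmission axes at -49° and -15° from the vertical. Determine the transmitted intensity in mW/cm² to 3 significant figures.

I ≈ 3.28 mW/cm²

I₁ = 11.1 mW/cm² · cos²(49°) = 4.778 mW/cm².
I₂ = I₁ · cos²(34°) = 4.778 · 0.6873 = 3.284 mW/cm².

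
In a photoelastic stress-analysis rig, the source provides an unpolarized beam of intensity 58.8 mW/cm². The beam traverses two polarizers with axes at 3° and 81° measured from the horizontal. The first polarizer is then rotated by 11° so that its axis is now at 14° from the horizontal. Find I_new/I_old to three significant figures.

Before rotation:
Unpolarized light through the first polarizer → I₁ = ½ I₀, now polarized at 3°.
I₂ = I₁ cos²(81° − 3°) = 0.5 I₀ · cos²(78°) = 0.02161 I₀.
After rotation:
Unpolarized light through the first polarizer → I₁ = ½ I₀, now polarized at 14°.
I₂ = I₁ cos²(81° − 14°) = 0.5 I₀ · cos²(67°) = 0.07634 I₀.
Ratio = 0.07634 / 0.02161 = 3.532.

I_new/I_old ≈ 3.53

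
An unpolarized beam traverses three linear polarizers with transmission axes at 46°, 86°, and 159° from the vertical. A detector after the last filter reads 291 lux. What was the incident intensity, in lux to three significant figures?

I₀ ≈ 1.16e4 lux

Unpolarized light through the first polarizer → I₁ = ½ I₀, now polarized at 46°.
I₂ = I₁ cos²(86° − 46°) = 0.5 I₀ · cos²(40°) = 0.2934 I₀.
I₃ = I₂ cos²(159° − 86°) = 0.2934 I₀ · cos²(73°) = 0.02508 I₀.
So 291 lux = 0.02508 I₀, giving I₀ = 291/0.02508 = 1.16e+04 lux.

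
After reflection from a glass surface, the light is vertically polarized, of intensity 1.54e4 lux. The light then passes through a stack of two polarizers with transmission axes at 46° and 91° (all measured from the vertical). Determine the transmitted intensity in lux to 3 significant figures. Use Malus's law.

I ≈ 3720 lux

By Malus's law, I₁ = 1.54e4 lux · cos²(46°) = 7431 lux.
I₂ = I₁ · cos²(45°) = 7431 · 0.5 = 3716 lux.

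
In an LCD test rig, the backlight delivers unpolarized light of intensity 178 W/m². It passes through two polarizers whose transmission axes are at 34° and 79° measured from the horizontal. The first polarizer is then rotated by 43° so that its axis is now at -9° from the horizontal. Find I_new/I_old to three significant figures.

Before rotation:
Unpolarized light through the first polarizer → I₁ = ½ I₀, now polarized at 34°.
I₂ = I₁ cos²(79° − 34°) = 0.5 I₀ · cos²(45°) = 0.25 I₀.
After rotation:
Unpolarized light through the first polarizer → I₁ = ½ I₀, now polarized at -9°.
I₂ = I₁ cos²(79° + 9°) = 0.5 I₀ · cos²(88°) = 0.000609 I₀.
Ratio = 0.000609 / 0.25 = 0.002436.

I_new/I_old ≈ 0.00244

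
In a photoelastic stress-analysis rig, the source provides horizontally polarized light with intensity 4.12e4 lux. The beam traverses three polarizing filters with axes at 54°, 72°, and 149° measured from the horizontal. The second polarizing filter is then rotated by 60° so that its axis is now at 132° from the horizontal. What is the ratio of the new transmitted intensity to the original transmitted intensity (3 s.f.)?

Before rotation:
By Malus's law, I₁ = I₀ cos²(54° − 0°) = I₀ cos²(54°) = 0.3455 I₀.
I₂ = I₁ cos²(72° − 54°) = 0.3455 I₀ · cos²(18°) = 0.3125 I₀.
I₃ = I₂ cos²(149° − 72°) = 0.3125 I₀ · cos²(77°) = 0.01581 I₀.
After rotation:
I₁ = I₀ cos²(54° − 0°) = I₀ cos²(54°) = 0.3455 I₀.
I₂ = I₁ cos²(132° − 54°) = 0.3455 I₀ · cos²(78°) = 0.01493 I₀.
I₃ = I₂ cos²(149° − 132°) = 0.01493 I₀ · cos²(17°) = 0.01366 I₀.
Ratio = 0.01366 / 0.01581 = 0.8637.

I_new/I_old ≈ 0.864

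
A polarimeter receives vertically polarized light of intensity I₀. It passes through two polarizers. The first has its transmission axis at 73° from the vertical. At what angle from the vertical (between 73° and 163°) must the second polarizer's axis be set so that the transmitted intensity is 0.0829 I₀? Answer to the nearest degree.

I₁ = I₀ cos²(73° − 0°) = I₀ cos²(73°) = 0.08548 I₀.
Need I₂/I₀ = 0.0829, so cos²(θ − 73°) = 0.0829 / 0.08548 = 0.9698.
θ − 73° = arccos(√0.9698) = 10.0°, giving θ ≈ 73 + 10.0 = 83.0°.

θ ≈ 83°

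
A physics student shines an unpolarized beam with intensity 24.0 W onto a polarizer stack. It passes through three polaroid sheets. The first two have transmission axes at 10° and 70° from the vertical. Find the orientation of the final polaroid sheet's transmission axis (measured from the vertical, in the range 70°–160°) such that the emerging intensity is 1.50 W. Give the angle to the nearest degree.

θ ≈ 115°

Unpolarized light through the first polarizer → I₁ = ½ I₀, now polarized at 10°.
I₂ = I₁ cos²(70° − 10°) = 0.5 I₀ · cos²(60°) = 0.125 I₀.
Target fraction: 1.50 / 24.0 W = 0.0625 of I₀.
Need I₃/I₀ = 0.0625, so cos²(θ − 70°) = 0.0625 / 0.125 = 0.5.
θ − 70° = arccos(√0.5) = 45.0°, giving θ ≈ 70 + 45.0 = 115.0°.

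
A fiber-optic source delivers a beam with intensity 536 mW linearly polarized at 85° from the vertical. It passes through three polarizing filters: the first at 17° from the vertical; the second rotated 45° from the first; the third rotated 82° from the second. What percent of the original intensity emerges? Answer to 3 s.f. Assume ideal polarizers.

≈ 0.136%

By Malus's law, I₁ = 536 mW · cos²(68°) = 75.22 mW.
I₂ = I₁ · cos²(45°) = 75.22 · 0.5 = 37.61 mW.
I₃ = I₂ · cos²(82°) = 37.61 · 0.01937 = 0.7284 mW.
That is 0.1359% of the incident intensity.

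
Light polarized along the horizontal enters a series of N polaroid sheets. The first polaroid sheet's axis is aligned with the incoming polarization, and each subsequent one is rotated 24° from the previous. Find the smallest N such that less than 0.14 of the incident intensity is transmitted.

N = 12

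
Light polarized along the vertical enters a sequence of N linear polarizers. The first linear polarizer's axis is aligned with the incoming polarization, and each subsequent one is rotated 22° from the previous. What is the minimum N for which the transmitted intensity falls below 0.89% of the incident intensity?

N = 33

First polarizer is aligned with the polarization: full transmission.
Each further stage multiplies by cos²(22°) = 0.8597.
After N polarizers: T = 0.8597^(N−1). Require T < 0.0089 ⇒ N−1 > ln(0.0089)/ln(0.8597) = 31.23, so N−1 ≥ 32 and N = 33.
Check: N=33 gives T = 0.007918 < 0.0089; N=32 gives T = 0.009211.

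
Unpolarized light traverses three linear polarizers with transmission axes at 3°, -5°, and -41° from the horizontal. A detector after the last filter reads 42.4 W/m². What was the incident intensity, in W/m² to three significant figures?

I₀ ≈ 132 W/m²

Unpolarized light through the first polarizer → I₁ = ½ I₀, now polarized at 3°.
I₂ = I₁ cos²(-5° − 3°) = 0.5 I₀ · cos²(8°) = 0.4903 I₀.
I₃ = I₂ cos²(-41° + 5°) = 0.4903 I₀ · cos²(36°) = 0.3209 I₀.
So 42.4 W/m² = 0.3209 I₀, giving I₀ = 42.4/0.3209 = 132.1 W/m².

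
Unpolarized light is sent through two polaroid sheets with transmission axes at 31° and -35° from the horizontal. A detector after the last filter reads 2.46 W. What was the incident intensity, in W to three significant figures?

I₀ ≈ 29.7 W

Unpolarized light through the first polarizer → I₁ = ½ I₀, now polarized at 31°.
I₂ = I₁ cos²(-35° − 31°) = 0.5 I₀ · cos²(66°) = 0.08272 I₀.
So 2.46 W = 0.08272 I₀, giving I₀ = 2.46/0.08272 = 29.74 W.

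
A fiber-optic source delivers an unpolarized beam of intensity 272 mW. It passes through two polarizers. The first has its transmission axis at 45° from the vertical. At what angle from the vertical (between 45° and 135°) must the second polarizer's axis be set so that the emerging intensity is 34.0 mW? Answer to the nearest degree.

Unpolarized light through the first polarizer → I₁ = ½ I₀, now polarized at 45°.
Target fraction: 34.0 / 272 mW = 0.125 of I₀.
Need I₂/I₀ = 0.125, so cos²(θ − 45°) = 0.125 / 0.5 = 0.25.
θ − 45° = arccos(√0.25) = 60.0°, giving θ ≈ 45 + 60.0 = 105.0°.

θ ≈ 105°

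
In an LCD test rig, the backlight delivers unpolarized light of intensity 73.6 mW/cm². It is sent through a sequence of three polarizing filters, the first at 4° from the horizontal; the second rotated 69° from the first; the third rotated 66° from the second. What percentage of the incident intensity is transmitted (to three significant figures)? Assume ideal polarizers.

Unpolarized light through the first polarizer → I₁ = 73.6 mW/cm²/2 = 36.8 mW/cm², polarized at 4°.
I₂ = I₁ · cos²(69°) = 36.8 · 0.1284 = 4.726 mW/cm².
I₃ = I₂ · cos²(66°) = 4.726 · 0.1654 = 0.7819 mW/cm².
That is 1.062% of the incident intensity.

≈ 1.06%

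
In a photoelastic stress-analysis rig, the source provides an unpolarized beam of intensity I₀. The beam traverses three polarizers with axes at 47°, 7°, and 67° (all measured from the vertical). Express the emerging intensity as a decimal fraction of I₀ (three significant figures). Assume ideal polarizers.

Unpolarized light through the first polarizer → I₁ = ½ I₀, now polarized at 47°.
I₂ = I₁ cos²(7° − 47°) = 0.5 I₀ · cos²(40°) = 0.2934 I₀.
I₃ = I₂ cos²(67° − 7°) = 0.2934 I₀ · cos²(60°) = 0.07335 I₀.
Transmitted fraction = 0.07335.

≈ 0.0734 I₀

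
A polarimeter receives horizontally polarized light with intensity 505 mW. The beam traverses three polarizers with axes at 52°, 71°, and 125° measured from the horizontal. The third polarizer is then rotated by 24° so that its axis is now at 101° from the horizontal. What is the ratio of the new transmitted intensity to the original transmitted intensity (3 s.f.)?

I_new/I_old ≈ 2.17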